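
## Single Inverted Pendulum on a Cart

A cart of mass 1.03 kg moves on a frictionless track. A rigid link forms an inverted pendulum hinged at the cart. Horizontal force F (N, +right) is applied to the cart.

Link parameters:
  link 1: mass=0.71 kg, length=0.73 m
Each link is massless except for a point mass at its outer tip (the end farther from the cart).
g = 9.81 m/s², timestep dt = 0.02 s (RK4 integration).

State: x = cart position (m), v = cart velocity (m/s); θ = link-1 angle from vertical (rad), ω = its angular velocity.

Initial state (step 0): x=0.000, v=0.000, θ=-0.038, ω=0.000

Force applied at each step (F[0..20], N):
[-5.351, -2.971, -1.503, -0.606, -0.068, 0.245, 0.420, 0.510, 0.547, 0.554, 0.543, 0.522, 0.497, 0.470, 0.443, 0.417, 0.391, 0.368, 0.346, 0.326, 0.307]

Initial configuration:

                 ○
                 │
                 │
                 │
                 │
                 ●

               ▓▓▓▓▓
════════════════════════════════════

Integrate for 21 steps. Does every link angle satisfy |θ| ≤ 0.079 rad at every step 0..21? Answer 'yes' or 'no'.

apply F[0]=-5.351 → step 1: x=-0.001, v=-0.099, θ=-0.037, ω=0.125
apply F[1]=-2.971 → step 2: x=-0.003, v=-0.152, θ=-0.034, ω=0.188
apply F[2]=-1.503 → step 3: x=-0.007, v=-0.177, θ=-0.030, ω=0.214
apply F[3]=-0.606 → step 4: x=-0.010, v=-0.185, θ=-0.025, ω=0.217
apply F[4]=-0.068 → step 5: x=-0.014, v=-0.183, θ=-0.021, ω=0.209
apply F[5]=+0.245 → step 6: x=-0.018, v=-0.175, θ=-0.017, ω=0.193
apply F[6]=+0.420 → step 7: x=-0.021, v=-0.165, θ=-0.013, ω=0.175
apply F[7]=+0.510 → step 8: x=-0.024, v=-0.154, θ=-0.010, ω=0.156
apply F[8]=+0.547 → step 9: x=-0.027, v=-0.142, θ=-0.007, ω=0.138
apply F[9]=+0.554 → step 10: x=-0.030, v=-0.130, θ=-0.005, ω=0.121
apply F[10]=+0.543 → step 11: x=-0.032, v=-0.119, θ=-0.002, ω=0.105
apply F[11]=+0.522 → step 12: x=-0.035, v=-0.109, θ=-0.000, ω=0.090
apply F[12]=+0.497 → step 13: x=-0.037, v=-0.100, θ=0.001, ω=0.077
apply F[13]=+0.470 → step 14: x=-0.039, v=-0.091, θ=0.003, ω=0.066
apply F[14]=+0.443 → step 15: x=-0.040, v=-0.083, θ=0.004, ω=0.056
apply F[15]=+0.417 → step 16: x=-0.042, v=-0.075, θ=0.005, ω=0.047
apply F[16]=+0.391 → step 17: x=-0.043, v=-0.068, θ=0.006, ω=0.039
apply F[17]=+0.368 → step 18: x=-0.045, v=-0.062, θ=0.007, ω=0.032
apply F[18]=+0.346 → step 19: x=-0.046, v=-0.056, θ=0.007, ω=0.026
apply F[19]=+0.326 → step 20: x=-0.047, v=-0.051, θ=0.008, ω=0.020
apply F[20]=+0.307 → step 21: x=-0.048, v=-0.046, θ=0.008, ω=0.016
Max |angle| over trajectory = 0.038 rad; bound = 0.079 → within bound.

Answer: yes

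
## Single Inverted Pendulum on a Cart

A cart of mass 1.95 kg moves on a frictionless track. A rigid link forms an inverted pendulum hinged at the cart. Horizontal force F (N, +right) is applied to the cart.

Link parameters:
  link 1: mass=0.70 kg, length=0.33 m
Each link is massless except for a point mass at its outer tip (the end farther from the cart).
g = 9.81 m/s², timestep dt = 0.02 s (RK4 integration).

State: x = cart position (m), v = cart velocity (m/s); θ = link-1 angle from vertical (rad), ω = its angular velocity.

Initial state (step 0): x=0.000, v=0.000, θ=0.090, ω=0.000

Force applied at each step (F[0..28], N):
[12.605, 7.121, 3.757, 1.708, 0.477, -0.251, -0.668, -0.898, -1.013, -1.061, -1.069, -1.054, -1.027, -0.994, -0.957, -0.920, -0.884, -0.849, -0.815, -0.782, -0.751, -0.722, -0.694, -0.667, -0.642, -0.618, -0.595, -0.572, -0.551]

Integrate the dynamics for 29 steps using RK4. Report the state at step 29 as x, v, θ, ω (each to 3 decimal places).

Answer: x=0.080, v=0.049, θ=-0.018, ω=0.012

Derivation:
apply F[0]=+12.605 → step 1: x=0.001, v=0.123, θ=0.087, ω=-0.318
apply F[1]=+7.121 → step 2: x=0.004, v=0.190, θ=0.079, ω=-0.471
apply F[2]=+3.757 → step 3: x=0.008, v=0.223, θ=0.069, ω=-0.527
apply F[3]=+1.708 → step 4: x=0.013, v=0.236, θ=0.058, ω=-0.529
apply F[4]=+0.477 → step 5: x=0.018, v=0.237, θ=0.048, ω=-0.501
apply F[5]=-0.251 → step 6: x=0.022, v=0.232, θ=0.039, ω=-0.458
apply F[6]=-0.668 → step 7: x=0.027, v=0.223, θ=0.030, ω=-0.410
apply F[7]=-0.898 → step 8: x=0.031, v=0.211, θ=0.022, ω=-0.361
apply F[8]=-1.013 → step 9: x=0.035, v=0.200, θ=0.015, ω=-0.315
apply F[9]=-1.061 → step 10: x=0.039, v=0.188, θ=0.010, ω=-0.272
apply F[10]=-1.069 → step 11: x=0.043, v=0.177, θ=0.005, ω=-0.233
apply F[11]=-1.054 → step 12: x=0.046, v=0.166, θ=0.000, ω=-0.198
apply F[12]=-1.027 → step 13: x=0.050, v=0.155, θ=-0.003, ω=-0.167
apply F[13]=-0.994 → step 14: x=0.053, v=0.145, θ=-0.006, ω=-0.141
apply F[14]=-0.957 → step 15: x=0.055, v=0.136, θ=-0.009, ω=-0.117
apply F[15]=-0.920 → step 16: x=0.058, v=0.127, θ=-0.011, ω=-0.097
apply F[16]=-0.884 → step 17: x=0.061, v=0.119, θ=-0.013, ω=-0.079
apply F[17]=-0.849 → step 18: x=0.063, v=0.111, θ=-0.014, ω=-0.064
apply F[18]=-0.815 → step 19: x=0.065, v=0.104, θ=-0.016, ω=-0.050
apply F[19]=-0.782 → step 20: x=0.067, v=0.097, θ=-0.016, ω=-0.039
apply F[20]=-0.751 → step 21: x=0.069, v=0.091, θ=-0.017, ω=-0.029
apply F[21]=-0.722 → step 22: x=0.071, v=0.084, θ=-0.018, ω=-0.021
apply F[22]=-0.694 → step 23: x=0.072, v=0.079, θ=-0.018, ω=-0.014
apply F[23]=-0.667 → step 24: x=0.074, v=0.073, θ=-0.018, ω=-0.007
apply F[24]=-0.642 → step 25: x=0.075, v=0.068, θ=-0.018, ω=-0.002
apply F[25]=-0.618 → step 26: x=0.077, v=0.063, θ=-0.018, ω=0.002
apply F[26]=-0.595 → step 27: x=0.078, v=0.058, θ=-0.018, ω=0.006
apply F[27]=-0.572 → step 28: x=0.079, v=0.053, θ=-0.018, ω=0.009
apply F[28]=-0.551 → step 29: x=0.080, v=0.049, θ=-0.018, ω=0.012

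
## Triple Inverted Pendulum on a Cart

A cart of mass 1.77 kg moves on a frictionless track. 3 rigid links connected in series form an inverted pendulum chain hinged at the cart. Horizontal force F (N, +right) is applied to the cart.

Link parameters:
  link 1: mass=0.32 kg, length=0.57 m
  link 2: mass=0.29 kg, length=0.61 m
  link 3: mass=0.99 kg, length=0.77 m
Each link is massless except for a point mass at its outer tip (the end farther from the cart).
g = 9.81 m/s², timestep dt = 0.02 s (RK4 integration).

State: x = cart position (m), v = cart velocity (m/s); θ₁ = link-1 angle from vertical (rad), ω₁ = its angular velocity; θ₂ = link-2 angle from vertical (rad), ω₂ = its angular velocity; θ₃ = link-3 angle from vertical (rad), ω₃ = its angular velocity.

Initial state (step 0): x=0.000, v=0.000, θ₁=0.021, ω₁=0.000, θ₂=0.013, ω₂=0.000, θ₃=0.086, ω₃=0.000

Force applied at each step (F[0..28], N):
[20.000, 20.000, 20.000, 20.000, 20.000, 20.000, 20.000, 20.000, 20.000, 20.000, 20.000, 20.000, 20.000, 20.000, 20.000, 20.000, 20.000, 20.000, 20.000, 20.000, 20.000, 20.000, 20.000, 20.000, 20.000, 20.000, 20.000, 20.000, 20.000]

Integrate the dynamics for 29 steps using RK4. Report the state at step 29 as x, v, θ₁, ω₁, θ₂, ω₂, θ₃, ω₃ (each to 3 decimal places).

Answer: x=1.621, v=4.739, θ₁=-1.970, ω₁=-1.356, θ₂=-1.517, ω₂=-5.604, θ₃=-0.527, ω₃=-7.005

Derivation:
apply F[0]=+20.000 → step 1: x=0.002, v=0.222, θ₁=0.017, ω₁=-0.374, θ₂=0.012, ω₂=-0.092, θ₃=0.087, ω₃=0.083
apply F[1]=+20.000 → step 2: x=0.009, v=0.446, θ₁=0.006, ω₁=-0.760, θ₂=0.009, ω₂=-0.176, θ₃=0.089, ω₃=0.167
apply F[2]=+20.000 → step 3: x=0.020, v=0.673, θ₁=-0.013, ω₁=-1.171, θ₂=0.005, ω₂=-0.245, θ₃=0.094, ω₃=0.253
apply F[3]=+20.000 → step 4: x=0.036, v=0.903, θ₁=-0.041, ω₁=-1.616, θ₂=-0.000, ω₂=-0.290, θ₃=0.099, ω₃=0.339
apply F[4]=+20.000 → step 5: x=0.056, v=1.136, θ₁=-0.078, ω₁=-2.095, θ₂=-0.006, ω₂=-0.307, θ₃=0.107, ω₃=0.420
apply F[5]=+20.000 → step 6: x=0.081, v=1.370, θ₁=-0.125, ω₁=-2.601, θ₂=-0.012, ω₂=-0.299, θ₃=0.116, ω₃=0.486
apply F[6]=+20.000 → step 7: x=0.111, v=1.604, θ₁=-0.182, ω₁=-3.108, θ₂=-0.018, ω₂=-0.277, θ₃=0.126, ω₃=0.527
apply F[7]=+20.000 → step 8: x=0.145, v=1.832, θ₁=-0.249, ω₁=-3.582, θ₂=-0.024, ω₂=-0.270, θ₃=0.137, ω₃=0.535
apply F[8]=+20.000 → step 9: x=0.184, v=2.050, θ₁=-0.325, ω₁=-3.992, θ₂=-0.029, ω₂=-0.306, θ₃=0.147, ω₃=0.506
apply F[9]=+20.000 → step 10: x=0.227, v=2.256, θ₁=-0.408, ω₁=-4.323, θ₂=-0.036, ω₂=-0.411, θ₃=0.157, ω₃=0.447
apply F[10]=+20.000 → step 11: x=0.274, v=2.450, θ₁=-0.497, ω₁=-4.577, θ₂=-0.046, ω₂=-0.594, θ₃=0.165, ω₃=0.364
apply F[11]=+20.000 → step 12: x=0.325, v=2.634, θ₁=-0.591, ω₁=-4.768, θ₂=-0.061, ω₂=-0.851, θ₃=0.171, ω₃=0.264
apply F[12]=+20.000 → step 13: x=0.380, v=2.807, θ₁=-0.688, ω₁=-4.909, θ₂=-0.081, ω₂=-1.175, θ₃=0.176, ω₃=0.151
apply F[13]=+20.000 → step 14: x=0.437, v=2.971, θ₁=-0.787, ω₁=-5.010, θ₂=-0.108, ω₂=-1.556, θ₃=0.177, ω₃=0.026
apply F[14]=+20.000 → step 15: x=0.498, v=3.127, θ₁=-0.888, ω₁=-5.074, θ₂=-0.143, ω₂=-1.985, θ₃=0.177, ω₃=-0.113
apply F[15]=+20.000 → step 16: x=0.563, v=3.275, θ₁=-0.990, ω₁=-5.102, θ₂=-0.188, ω₂=-2.453, θ₃=0.173, ω₃=-0.270
apply F[16]=+20.000 → step 17: x=0.629, v=3.416, θ₁=-1.092, ω₁=-5.090, θ₂=-0.242, ω₂=-2.948, θ₃=0.166, ω₃=-0.450
apply F[17]=+20.000 → step 18: x=0.699, v=3.550, θ₁=-1.193, ω₁=-5.033, θ₂=-0.306, ω₂=-3.458, θ₃=0.155, ω₃=-0.660
apply F[18]=+20.000 → step 19: x=0.771, v=3.679, θ₁=-1.293, ω₁=-4.926, θ₂=-0.380, ω₂=-3.972, θ₃=0.139, ω₃=-0.908
apply F[19]=+20.000 → step 20: x=0.846, v=3.803, θ₁=-1.390, ω₁=-4.763, θ₂=-0.464, ω₂=-4.474, θ₃=0.118, ω₃=-1.201
apply F[20]=+20.000 → step 21: x=0.924, v=3.923, θ₁=-1.483, ω₁=-4.542, θ₂=-0.559, ω₂=-4.952, θ₃=0.091, ω₃=-1.550
apply F[21]=+20.000 → step 22: x=1.003, v=4.039, θ₁=-1.571, ω₁=-4.261, θ₂=-0.662, ω₂=-5.391, θ₃=0.056, ω₃=-1.962
apply F[22]=+20.000 → step 23: x=1.085, v=4.153, θ₁=-1.653, ω₁=-3.922, θ₂=-0.774, ω₂=-5.778, θ₃=0.012, ω₃=-2.444
apply F[23]=+20.000 → step 24: x=1.169, v=4.264, θ₁=-1.728, ω₁=-3.532, θ₂=-0.893, ω₂=-6.095, θ₃=-0.043, ω₃=-3.003
apply F[24]=+20.000 → step 25: x=1.256, v=4.371, θ₁=-1.794, ω₁=-3.101, θ₂=-1.017, ω₂=-6.323, θ₃=-0.109, ω₃=-3.643
apply F[25]=+20.000 → step 26: x=1.344, v=4.473, θ₁=-1.851, ω₁=-2.644, θ₂=-1.145, ω₂=-6.433, θ₃=-0.189, ω₃=-4.366
apply F[26]=+20.000 → step 27: x=1.434, v=4.570, θ₁=-1.900, ω₁=-2.185, θ₂=-1.273, ω₂=-6.385, θ₃=-0.284, ω₃=-5.171
apply F[27]=+20.000 → step 28: x=1.527, v=4.659, θ₁=-1.939, ω₁=-1.748, θ₂=-1.399, ω₂=-6.129, θ₃=-0.396, ω₃=-6.054
apply F[28]=+20.000 → step 29: x=1.621, v=4.739, θ₁=-1.970, ω₁=-1.356, θ₂=-1.517, ω₂=-5.604, θ₃=-0.527, ω₃=-7.005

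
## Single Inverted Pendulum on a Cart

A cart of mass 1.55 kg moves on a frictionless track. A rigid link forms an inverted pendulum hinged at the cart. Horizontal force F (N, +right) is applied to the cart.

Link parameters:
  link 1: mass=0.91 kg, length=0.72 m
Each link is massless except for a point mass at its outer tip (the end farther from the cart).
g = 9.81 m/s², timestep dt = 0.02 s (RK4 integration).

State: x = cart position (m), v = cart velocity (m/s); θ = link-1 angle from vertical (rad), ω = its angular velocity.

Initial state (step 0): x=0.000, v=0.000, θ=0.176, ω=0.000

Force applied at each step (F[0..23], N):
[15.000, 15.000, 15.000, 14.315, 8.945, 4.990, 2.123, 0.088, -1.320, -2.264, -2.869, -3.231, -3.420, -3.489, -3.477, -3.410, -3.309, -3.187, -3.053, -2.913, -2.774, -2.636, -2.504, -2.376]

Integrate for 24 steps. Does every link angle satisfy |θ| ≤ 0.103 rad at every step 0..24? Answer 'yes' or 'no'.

apply F[0]=+15.000 → step 1: x=0.002, v=0.171, θ=0.174, ω=-0.186
apply F[1]=+15.000 → step 2: x=0.007, v=0.342, θ=0.169, ω=-0.374
apply F[2]=+15.000 → step 3: x=0.015, v=0.515, θ=0.159, ω=-0.566
apply F[3]=+14.315 → step 4: x=0.027, v=0.680, θ=0.146, ω=-0.752
apply F[4]=+8.945 → step 5: x=0.042, v=0.780, θ=0.130, ω=-0.851
apply F[5]=+4.990 → step 6: x=0.058, v=0.831, θ=0.113, ω=-0.888
apply F[6]=+2.123 → step 7: x=0.075, v=0.847, θ=0.095, ω=-0.882
apply F[7]=+0.088 → step 8: x=0.092, v=0.838, θ=0.078, ω=-0.847
apply F[8]=-1.320 → step 9: x=0.108, v=0.814, θ=0.061, ω=-0.794
apply F[9]=-2.264 → step 10: x=0.124, v=0.779, θ=0.046, ω=-0.731
apply F[10]=-2.869 → step 11: x=0.139, v=0.738, θ=0.032, ω=-0.663
apply F[11]=-3.231 → step 12: x=0.154, v=0.693, θ=0.019, ω=-0.594
apply F[12]=-3.420 → step 13: x=0.167, v=0.647, θ=0.008, ω=-0.527
apply F[13]=-3.489 → step 14: x=0.179, v=0.602, θ=-0.002, ω=-0.463
apply F[14]=-3.477 → step 15: x=0.191, v=0.558, θ=-0.010, ω=-0.404
apply F[15]=-3.410 → step 16: x=0.202, v=0.515, θ=-0.018, ω=-0.349
apply F[16]=-3.309 → step 17: x=0.212, v=0.475, θ=-0.024, ω=-0.299
apply F[17]=-3.187 → step 18: x=0.221, v=0.437, θ=-0.030, ω=-0.253
apply F[18]=-3.053 → step 19: x=0.229, v=0.402, θ=-0.034, ω=-0.212
apply F[19]=-2.913 → step 20: x=0.237, v=0.368, θ=-0.038, ω=-0.176
apply F[20]=-2.774 → step 21: x=0.244, v=0.337, θ=-0.042, ω=-0.144
apply F[21]=-2.636 → step 22: x=0.250, v=0.308, θ=-0.044, ω=-0.115
apply F[22]=-2.504 → step 23: x=0.256, v=0.281, θ=-0.046, ω=-0.090
apply F[23]=-2.376 → step 24: x=0.262, v=0.256, θ=-0.048, ω=-0.068
Max |angle| over trajectory = 0.176 rad; bound = 0.103 → exceeded.

Answer: no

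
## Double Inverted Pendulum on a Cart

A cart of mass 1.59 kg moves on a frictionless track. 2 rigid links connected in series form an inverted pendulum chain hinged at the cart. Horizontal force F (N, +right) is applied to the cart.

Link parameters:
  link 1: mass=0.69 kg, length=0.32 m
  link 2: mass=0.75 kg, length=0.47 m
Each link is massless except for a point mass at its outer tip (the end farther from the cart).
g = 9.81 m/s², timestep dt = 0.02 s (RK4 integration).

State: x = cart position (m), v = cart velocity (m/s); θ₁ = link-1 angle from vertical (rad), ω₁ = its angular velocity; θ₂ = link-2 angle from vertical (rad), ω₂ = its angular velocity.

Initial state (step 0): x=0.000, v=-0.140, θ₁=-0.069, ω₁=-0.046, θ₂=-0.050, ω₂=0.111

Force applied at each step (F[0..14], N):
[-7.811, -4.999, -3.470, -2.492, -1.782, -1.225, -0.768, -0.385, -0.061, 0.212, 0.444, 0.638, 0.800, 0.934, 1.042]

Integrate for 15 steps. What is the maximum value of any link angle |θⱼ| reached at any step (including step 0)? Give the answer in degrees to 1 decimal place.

apply F[0]=-7.811 → step 1: x=-0.004, v=-0.226, θ₁=-0.068, ω₁=0.165, θ₂=-0.048, ω₂=0.129
apply F[1]=-4.999 → step 2: x=-0.009, v=-0.277, θ₁=-0.063, ω₁=0.271, θ₂=-0.045, ω₂=0.146
apply F[2]=-3.470 → step 3: x=-0.015, v=-0.310, θ₁=-0.058, ω₁=0.325, θ₂=-0.042, ω₂=0.161
apply F[3]=-2.492 → step 4: x=-0.021, v=-0.331, θ₁=-0.051, ω₁=0.350, θ₂=-0.038, ω₂=0.173
apply F[4]=-1.782 → step 5: x=-0.028, v=-0.345, θ₁=-0.044, ω₁=0.358, θ₂=-0.035, ω₂=0.183
apply F[5]=-1.225 → step 6: x=-0.035, v=-0.354, θ₁=-0.037, ω₁=0.355, θ₂=-0.031, ω₂=0.189
apply F[6]=-0.768 → step 7: x=-0.042, v=-0.358, θ₁=-0.030, ω₁=0.344, θ₂=-0.027, ω₂=0.192
apply F[7]=-0.385 → step 8: x=-0.049, v=-0.358, θ₁=-0.023, ω₁=0.328, θ₂=-0.023, ω₂=0.193
apply F[8]=-0.061 → step 9: x=-0.056, v=-0.355, θ₁=-0.017, ω₁=0.308, θ₂=-0.020, ω₂=0.191
apply F[9]=+0.212 → step 10: x=-0.063, v=-0.350, θ₁=-0.011, ω₁=0.287, θ₂=-0.016, ω₂=0.188
apply F[10]=+0.444 → step 11: x=-0.070, v=-0.343, θ₁=-0.005, ω₁=0.264, θ₂=-0.012, ω₂=0.182
apply F[11]=+0.638 → step 12: x=-0.077, v=-0.334, θ₁=-0.000, ω₁=0.241, θ₂=-0.009, ω₂=0.176
apply F[12]=+0.800 → step 13: x=-0.083, v=-0.325, θ₁=0.004, ω₁=0.219, θ₂=-0.005, ω₂=0.168
apply F[13]=+0.934 → step 14: x=-0.090, v=-0.314, θ₁=0.009, ω₁=0.196, θ₂=-0.002, ω₂=0.159
apply F[14]=+1.042 → step 15: x=-0.096, v=-0.303, θ₁=0.012, ω₁=0.175, θ₂=0.001, ω₂=0.150
Max |angle| over trajectory = 0.069 rad = 4.0°.

Answer: 4.0°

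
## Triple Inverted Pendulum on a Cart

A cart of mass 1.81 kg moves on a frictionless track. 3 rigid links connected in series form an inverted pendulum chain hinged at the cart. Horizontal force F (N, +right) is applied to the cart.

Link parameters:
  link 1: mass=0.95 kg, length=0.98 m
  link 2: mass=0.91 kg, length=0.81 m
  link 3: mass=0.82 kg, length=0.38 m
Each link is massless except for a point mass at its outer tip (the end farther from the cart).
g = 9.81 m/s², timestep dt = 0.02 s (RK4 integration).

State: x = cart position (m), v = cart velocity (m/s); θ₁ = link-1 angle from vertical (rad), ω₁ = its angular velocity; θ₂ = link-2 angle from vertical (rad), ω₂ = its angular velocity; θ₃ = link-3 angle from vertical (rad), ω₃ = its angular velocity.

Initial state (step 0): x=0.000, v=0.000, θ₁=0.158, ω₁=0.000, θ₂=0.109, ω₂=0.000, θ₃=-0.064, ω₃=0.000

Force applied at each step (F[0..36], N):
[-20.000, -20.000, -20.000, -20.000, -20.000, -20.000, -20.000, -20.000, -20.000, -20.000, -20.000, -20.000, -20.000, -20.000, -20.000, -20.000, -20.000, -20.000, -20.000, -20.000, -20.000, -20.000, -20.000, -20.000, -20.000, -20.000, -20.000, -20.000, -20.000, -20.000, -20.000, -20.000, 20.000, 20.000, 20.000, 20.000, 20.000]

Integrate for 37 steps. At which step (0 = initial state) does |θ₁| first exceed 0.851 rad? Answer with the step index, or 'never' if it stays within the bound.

Answer: 16

Derivation:
apply F[0]=-20.000 → step 1: x=-0.003, v=-0.256, θ₁=0.161, ω₁=0.303, θ₂=0.109, ω₂=0.002, θ₃=-0.065, ω₃=-0.128
apply F[1]=-20.000 → step 2: x=-0.010, v=-0.512, θ₁=0.170, ω₁=0.609, θ₂=0.109, ω₂=0.001, θ₃=-0.069, ω₃=-0.252
apply F[2]=-20.000 → step 3: x=-0.023, v=-0.768, θ₁=0.185, ω₁=0.917, θ₂=0.109, ω₂=-0.005, θ₃=-0.075, ω₃=-0.370
apply F[3]=-20.000 → step 4: x=-0.041, v=-1.022, θ₁=0.207, ω₁=1.229, θ₂=0.109, ω₂=-0.016, θ₃=-0.084, ω₃=-0.477
apply F[4]=-20.000 → step 5: x=-0.064, v=-1.273, θ₁=0.235, ω₁=1.542, θ₂=0.108, ω₂=-0.033, θ₃=-0.094, ω₃=-0.567
apply F[5]=-20.000 → step 6: x=-0.092, v=-1.519, θ₁=0.269, ω₁=1.852, θ₂=0.107, ω₂=-0.052, θ₃=-0.106, ω₃=-0.634
apply F[6]=-20.000 → step 7: x=-0.125, v=-1.756, θ₁=0.309, ω₁=2.152, θ₂=0.106, ω₂=-0.067, θ₃=-0.119, ω₃=-0.674
apply F[7]=-20.000 → step 8: x=-0.162, v=-1.980, θ₁=0.354, ω₁=2.436, θ₂=0.105, ω₂=-0.071, θ₃=-0.133, ω₃=-0.681
apply F[8]=-20.000 → step 9: x=-0.204, v=-2.189, θ₁=0.406, ω₁=2.697, θ₂=0.104, ω₂=-0.056, θ₃=-0.146, ω₃=-0.655
apply F[9]=-20.000 → step 10: x=-0.249, v=-2.380, θ₁=0.462, ω₁=2.931, θ₂=0.103, ω₂=-0.015, θ₃=-0.159, ω₃=-0.599
apply F[10]=-20.000 → step 11: x=-0.299, v=-2.553, θ₁=0.523, ω₁=3.137, θ₂=0.103, ω₂=0.059, θ₃=-0.170, ω₃=-0.515
apply F[11]=-20.000 → step 12: x=-0.351, v=-2.706, θ₁=0.587, ω₁=3.314, θ₂=0.105, ω₂=0.167, θ₃=-0.180, ω₃=-0.411
apply F[12]=-20.000 → step 13: x=-0.407, v=-2.842, θ₁=0.655, ω₁=3.466, θ₂=0.110, ω₂=0.310, θ₃=-0.187, ω₃=-0.290
apply F[13]=-20.000 → step 14: x=-0.465, v=-2.961, θ₁=0.726, ω₁=3.597, θ₂=0.118, ω₂=0.487, θ₃=-0.191, ω₃=-0.157
apply F[14]=-20.000 → step 15: x=-0.525, v=-3.064, θ₁=0.799, ω₁=3.710, θ₂=0.130, ω₂=0.697, θ₃=-0.193, ω₃=-0.014
apply F[15]=-20.000 → step 16: x=-0.587, v=-3.152, θ₁=0.874, ω₁=3.807, θ₂=0.146, ω₂=0.936, θ₃=-0.192, ω₃=0.137
apply F[16]=-20.000 → step 17: x=-0.651, v=-3.226, θ₁=0.951, ω₁=3.892, θ₂=0.167, ω₂=1.202, θ₃=-0.187, ω₃=0.297
apply F[17]=-20.000 → step 18: x=-0.716, v=-3.287, θ₁=1.030, ω₁=3.963, θ₂=0.194, ω₂=1.494, θ₃=-0.180, ω₃=0.468
apply F[18]=-20.000 → step 19: x=-0.783, v=-3.334, θ₁=1.110, ω₁=4.023, θ₂=0.227, ω₂=1.808, θ₃=-0.168, ω₃=0.654
apply F[19]=-20.000 → step 20: x=-0.850, v=-3.369, θ₁=1.191, ω₁=4.069, θ₂=0.267, ω₂=2.142, θ₃=-0.153, ω₃=0.859
apply F[20]=-20.000 → step 21: x=-0.917, v=-3.392, θ₁=1.272, ω₁=4.102, θ₂=0.313, ω₂=2.494, θ₃=-0.134, ω₃=1.088
apply F[21]=-20.000 → step 22: x=-0.985, v=-3.403, θ₁=1.355, ω₁=4.118, θ₂=0.367, ω₂=2.860, θ₃=-0.110, ω₃=1.351
apply F[22]=-20.000 → step 23: x=-1.053, v=-3.404, θ₁=1.437, ω₁=4.114, θ₂=0.428, ω₂=3.238, θ₃=-0.080, ω₃=1.654
apply F[23]=-20.000 → step 24: x=-1.121, v=-3.396, θ₁=1.519, ω₁=4.088, θ₂=0.496, ω₂=3.624, θ₃=-0.043, ω₃=2.009
apply F[24]=-20.000 → step 25: x=-1.189, v=-3.378, θ₁=1.600, ω₁=4.037, θ₂=0.573, ω₂=4.013, θ₃=0.001, ω₃=2.427
apply F[25]=-20.000 → step 26: x=-1.256, v=-3.353, θ₁=1.680, ω₁=3.955, θ₂=0.657, ω₂=4.400, θ₃=0.055, ω₃=2.921
apply F[26]=-20.000 → step 27: x=-1.323, v=-3.321, θ₁=1.758, ω₁=3.840, θ₂=0.749, ω₂=4.780, θ₃=0.119, ω₃=3.503
apply F[27]=-20.000 → step 28: x=-1.389, v=-3.282, θ₁=1.834, ω₁=3.687, θ₂=0.848, ω₂=5.148, θ₃=0.195, ω₃=4.187
apply F[28]=-20.000 → step 29: x=-1.454, v=-3.235, θ₁=1.906, ω₁=3.495, θ₂=0.954, ω₂=5.494, θ₃=0.287, ω₃=4.984
apply F[29]=-20.000 → step 30: x=-1.519, v=-3.179, θ₁=1.973, ω₁=3.260, θ₂=1.067, ω₂=5.811, θ₃=0.396, ω₃=5.907
apply F[30]=-20.000 → step 31: x=-1.581, v=-3.110, θ₁=2.036, ω₁=2.984, θ₂=1.187, ω₂=6.091, θ₃=0.524, ω₃=6.965
apply F[31]=-20.000 → step 32: x=-1.643, v=-3.023, θ₁=2.092, ω₁=2.668, θ₂=1.311, ω₂=6.324, θ₃=0.675, ω₃=8.162
apply F[32]=+20.000 → step 33: x=-1.699, v=-2.626, θ₁=2.145, ω₁=2.584, θ₂=1.437, ω₂=6.267, θ₃=0.849, ω₃=9.228
apply F[33]=+20.000 → step 34: x=-1.748, v=-2.193, θ₁=2.196, ω₁=2.508, θ₂=1.561, ω₂=6.205, θ₃=1.045, ω₃=10.346
apply F[34]=+20.000 → step 35: x=-1.787, v=-1.715, θ₁=2.245, ω₁=2.438, θ₂=1.685, ω₂=6.166, θ₃=1.263, ω₃=11.485
apply F[35]=+20.000 → step 36: x=-1.816, v=-1.177, θ₁=2.293, ω₁=2.380, θ₂=1.808, ω₂=6.198, θ₃=1.504, ω₃=12.569
apply F[36]=+20.000 → step 37: x=-1.833, v=-0.561, θ₁=2.341, ω₁=2.353, θ₂=1.934, ω₂=6.375, θ₃=1.764, ω₃=13.447
|θ₁| = 0.874 > 0.851 first at step 16.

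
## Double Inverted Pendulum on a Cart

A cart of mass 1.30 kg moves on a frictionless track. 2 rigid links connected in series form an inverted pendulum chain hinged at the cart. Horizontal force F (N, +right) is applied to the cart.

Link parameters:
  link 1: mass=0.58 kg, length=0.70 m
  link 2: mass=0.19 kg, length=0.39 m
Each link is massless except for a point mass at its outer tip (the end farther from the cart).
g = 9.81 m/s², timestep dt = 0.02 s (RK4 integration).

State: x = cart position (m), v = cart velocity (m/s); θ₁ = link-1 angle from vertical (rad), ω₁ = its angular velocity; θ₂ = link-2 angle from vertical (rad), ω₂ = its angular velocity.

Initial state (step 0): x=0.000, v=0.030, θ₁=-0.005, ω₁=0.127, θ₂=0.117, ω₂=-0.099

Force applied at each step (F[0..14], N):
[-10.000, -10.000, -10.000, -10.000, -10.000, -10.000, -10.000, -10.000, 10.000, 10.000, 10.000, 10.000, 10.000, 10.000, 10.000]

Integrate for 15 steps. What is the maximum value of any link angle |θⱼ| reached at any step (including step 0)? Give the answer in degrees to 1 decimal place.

apply F[0]=-10.000 → step 1: x=-0.001, v=-0.123, θ₁=-0.000, ω₁=0.335, θ₂=0.116, ω₂=-0.020
apply F[1]=-10.000 → step 2: x=-0.005, v=-0.278, θ₁=0.008, ω₁=0.546, θ₂=0.116, ω₂=0.053
apply F[2]=-10.000 → step 3: x=-0.012, v=-0.433, θ₁=0.021, ω₁=0.763, θ₂=0.118, ω₂=0.118
apply F[3]=-10.000 → step 4: x=-0.022, v=-0.590, θ₁=0.039, ω₁=0.988, θ₂=0.121, ω₂=0.173
apply F[4]=-10.000 → step 5: x=-0.036, v=-0.749, θ₁=0.061, ω₁=1.223, θ₂=0.125, ω₂=0.216
apply F[5]=-10.000 → step 6: x=-0.052, v=-0.910, θ₁=0.088, ω₁=1.469, θ₂=0.129, ω₂=0.244
apply F[6]=-10.000 → step 7: x=-0.072, v=-1.072, θ₁=0.120, ω₁=1.727, θ₂=0.134, ω₂=0.258
apply F[7]=-10.000 → step 8: x=-0.095, v=-1.236, θ₁=0.157, ω₁=1.997, θ₂=0.140, ω₂=0.258
apply F[8]=+10.000 → step 9: x=-0.119, v=-1.100, θ₁=0.196, ω₁=1.857, θ₂=0.145, ω₂=0.238
apply F[9]=+10.000 → step 10: x=-0.139, v=-0.968, θ₁=0.232, ω₁=1.738, θ₂=0.149, ω₂=0.198
apply F[10]=+10.000 → step 11: x=-0.157, v=-0.840, θ₁=0.265, ω₁=1.639, θ₂=0.152, ω₂=0.138
apply F[11]=+10.000 → step 12: x=-0.173, v=-0.717, θ₁=0.297, ω₁=1.558, θ₂=0.154, ω₂=0.057
apply F[12]=+10.000 → step 13: x=-0.186, v=-0.598, θ₁=0.328, ω₁=1.496, θ₂=0.155, ω₂=-0.044
apply F[13]=+10.000 → step 14: x=-0.197, v=-0.482, θ₁=0.357, ω₁=1.451, θ₂=0.152, ω₂=-0.166
apply F[14]=+10.000 → step 15: x=-0.205, v=-0.369, θ₁=0.386, ω₁=1.422, θ₂=0.148, ω₂=-0.309
Max |angle| over trajectory = 0.386 rad = 22.1°.

Answer: 22.1°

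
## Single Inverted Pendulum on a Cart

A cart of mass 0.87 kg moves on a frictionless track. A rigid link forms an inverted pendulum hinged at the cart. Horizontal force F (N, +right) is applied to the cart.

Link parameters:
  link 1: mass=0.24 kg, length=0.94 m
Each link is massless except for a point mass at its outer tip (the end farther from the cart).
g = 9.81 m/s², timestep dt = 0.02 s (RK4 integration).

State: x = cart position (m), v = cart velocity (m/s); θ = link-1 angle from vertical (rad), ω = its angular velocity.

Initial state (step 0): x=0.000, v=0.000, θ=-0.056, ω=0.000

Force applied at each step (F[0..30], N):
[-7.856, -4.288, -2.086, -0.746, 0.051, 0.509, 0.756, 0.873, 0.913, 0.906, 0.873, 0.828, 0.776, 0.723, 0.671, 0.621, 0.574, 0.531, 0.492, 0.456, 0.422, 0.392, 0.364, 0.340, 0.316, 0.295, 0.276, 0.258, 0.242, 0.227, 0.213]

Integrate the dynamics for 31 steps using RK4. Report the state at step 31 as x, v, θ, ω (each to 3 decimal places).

apply F[0]=-7.856 → step 1: x=-0.002, v=-0.177, θ=-0.054, ω=0.177
apply F[1]=-4.288 → step 2: x=-0.006, v=-0.273, θ=-0.050, ω=0.268
apply F[2]=-2.086 → step 3: x=-0.012, v=-0.319, θ=-0.044, ω=0.306
apply F[3]=-0.746 → step 4: x=-0.019, v=-0.334, θ=-0.038, ω=0.314
apply F[4]=+0.051 → step 5: x=-0.025, v=-0.330, θ=-0.032, ω=0.303
apply F[5]=+0.509 → step 6: x=-0.032, v=-0.317, θ=-0.026, ω=0.283
apply F[6]=+0.756 → step 7: x=-0.038, v=-0.299, θ=-0.020, ω=0.258
apply F[7]=+0.873 → step 8: x=-0.044, v=-0.278, θ=-0.016, ω=0.232
apply F[8]=+0.913 → step 9: x=-0.049, v=-0.256, θ=-0.011, ω=0.206
apply F[9]=+0.906 → step 10: x=-0.054, v=-0.235, θ=-0.007, ω=0.182
apply F[10]=+0.873 → step 11: x=-0.058, v=-0.214, θ=-0.004, ω=0.159
apply F[11]=+0.828 → step 12: x=-0.063, v=-0.195, θ=-0.001, ω=0.138
apply F[12]=+0.776 → step 13: x=-0.066, v=-0.177, θ=0.002, ω=0.119
apply F[13]=+0.723 → step 14: x=-0.070, v=-0.161, θ=0.004, ω=0.102
apply F[14]=+0.671 → step 15: x=-0.073, v=-0.146, θ=0.006, ω=0.087
apply F[15]=+0.621 → step 16: x=-0.076, v=-0.132, θ=0.007, ω=0.074
apply F[16]=+0.574 → step 17: x=-0.078, v=-0.119, θ=0.009, ω=0.062
apply F[17]=+0.531 → step 18: x=-0.080, v=-0.107, θ=0.010, ω=0.051
apply F[18]=+0.492 → step 19: x=-0.082, v=-0.096, θ=0.011, ω=0.042
apply F[19]=+0.456 → step 20: x=-0.084, v=-0.087, θ=0.012, ω=0.034
apply F[20]=+0.422 → step 21: x=-0.086, v=-0.078, θ=0.012, ω=0.027
apply F[21]=+0.392 → step 22: x=-0.087, v=-0.069, θ=0.013, ω=0.021
apply F[22]=+0.364 → step 23: x=-0.089, v=-0.062, θ=0.013, ω=0.015
apply F[23]=+0.340 → step 24: x=-0.090, v=-0.054, θ=0.013, ω=0.010
apply F[24]=+0.316 → step 25: x=-0.091, v=-0.048, θ=0.013, ω=0.006
apply F[25]=+0.295 → step 26: x=-0.092, v=-0.042, θ=0.014, ω=0.002
apply F[26]=+0.276 → step 27: x=-0.092, v=-0.036, θ=0.014, ω=-0.001
apply F[27]=+0.258 → step 28: x=-0.093, v=-0.031, θ=0.014, ω=-0.003
apply F[28]=+0.242 → step 29: x=-0.094, v=-0.026, θ=0.013, ω=-0.006
apply F[29]=+0.227 → step 30: x=-0.094, v=-0.022, θ=0.013, ω=-0.008
apply F[30]=+0.213 → step 31: x=-0.095, v=-0.018, θ=0.013, ω=-0.009

Answer: x=-0.095, v=-0.018, θ=0.013, ω=-0.009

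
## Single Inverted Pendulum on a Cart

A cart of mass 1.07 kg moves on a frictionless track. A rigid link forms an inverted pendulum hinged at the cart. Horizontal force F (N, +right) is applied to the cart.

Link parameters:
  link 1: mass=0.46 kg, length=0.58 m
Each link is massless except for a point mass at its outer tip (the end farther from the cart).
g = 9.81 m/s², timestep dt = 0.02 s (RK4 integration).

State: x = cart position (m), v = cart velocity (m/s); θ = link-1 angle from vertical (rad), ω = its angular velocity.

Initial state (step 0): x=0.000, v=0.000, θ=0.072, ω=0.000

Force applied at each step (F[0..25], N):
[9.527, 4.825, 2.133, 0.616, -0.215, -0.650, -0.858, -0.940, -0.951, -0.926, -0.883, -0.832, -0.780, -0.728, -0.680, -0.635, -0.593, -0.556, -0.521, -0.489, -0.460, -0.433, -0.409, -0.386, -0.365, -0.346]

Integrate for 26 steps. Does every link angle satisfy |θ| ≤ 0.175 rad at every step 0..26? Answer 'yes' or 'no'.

Answer: yes

Derivation:
apply F[0]=+9.527 → step 1: x=0.002, v=0.172, θ=0.069, ω=-0.271
apply F[1]=+4.825 → step 2: x=0.006, v=0.256, θ=0.063, ω=-0.394
apply F[2]=+2.133 → step 3: x=0.011, v=0.291, θ=0.054, ω=-0.435
apply F[3]=+0.616 → step 4: x=0.017, v=0.299, θ=0.046, ω=-0.430
apply F[4]=-0.215 → step 5: x=0.023, v=0.291, θ=0.037, ω=-0.403
apply F[5]=-0.650 → step 6: x=0.029, v=0.276, θ=0.030, ω=-0.366
apply F[6]=-0.858 → step 7: x=0.034, v=0.258, θ=0.023, ω=-0.326
apply F[7]=-0.940 → step 8: x=0.039, v=0.239, θ=0.017, ω=-0.286
apply F[8]=-0.951 → step 9: x=0.044, v=0.220, θ=0.011, ω=-0.249
apply F[9]=-0.926 → step 10: x=0.048, v=0.202, θ=0.007, ω=-0.215
apply F[10]=-0.883 → step 11: x=0.052, v=0.185, θ=0.003, ω=-0.184
apply F[11]=-0.832 → step 12: x=0.055, v=0.169, θ=-0.001, ω=-0.157
apply F[12]=-0.780 → step 13: x=0.059, v=0.155, θ=-0.004, ω=-0.133
apply F[13]=-0.728 → step 14: x=0.062, v=0.142, θ=-0.006, ω=-0.112
apply F[14]=-0.680 → step 15: x=0.064, v=0.129, θ=-0.008, ω=-0.093
apply F[15]=-0.635 → step 16: x=0.067, v=0.118, θ=-0.010, ω=-0.077
apply F[16]=-0.593 → step 17: x=0.069, v=0.108, θ=-0.011, ω=-0.063
apply F[17]=-0.556 → step 18: x=0.071, v=0.099, θ=-0.012, ω=-0.051
apply F[18]=-0.521 → step 19: x=0.073, v=0.090, θ=-0.013, ω=-0.040
apply F[19]=-0.489 → step 20: x=0.075, v=0.082, θ=-0.014, ω=-0.031
apply F[20]=-0.460 → step 21: x=0.076, v=0.075, θ=-0.015, ω=-0.023
apply F[21]=-0.433 → step 22: x=0.078, v=0.068, θ=-0.015, ω=-0.017
apply F[22]=-0.409 → step 23: x=0.079, v=0.061, θ=-0.015, ω=-0.011
apply F[23]=-0.386 → step 24: x=0.080, v=0.056, θ=-0.015, ω=-0.006
apply F[24]=-0.365 → step 25: x=0.081, v=0.050, θ=-0.015, ω=-0.001
apply F[25]=-0.346 → step 26: x=0.082, v=0.045, θ=-0.015, ω=0.002
Max |angle| over trajectory = 0.072 rad; bound = 0.175 → within bound.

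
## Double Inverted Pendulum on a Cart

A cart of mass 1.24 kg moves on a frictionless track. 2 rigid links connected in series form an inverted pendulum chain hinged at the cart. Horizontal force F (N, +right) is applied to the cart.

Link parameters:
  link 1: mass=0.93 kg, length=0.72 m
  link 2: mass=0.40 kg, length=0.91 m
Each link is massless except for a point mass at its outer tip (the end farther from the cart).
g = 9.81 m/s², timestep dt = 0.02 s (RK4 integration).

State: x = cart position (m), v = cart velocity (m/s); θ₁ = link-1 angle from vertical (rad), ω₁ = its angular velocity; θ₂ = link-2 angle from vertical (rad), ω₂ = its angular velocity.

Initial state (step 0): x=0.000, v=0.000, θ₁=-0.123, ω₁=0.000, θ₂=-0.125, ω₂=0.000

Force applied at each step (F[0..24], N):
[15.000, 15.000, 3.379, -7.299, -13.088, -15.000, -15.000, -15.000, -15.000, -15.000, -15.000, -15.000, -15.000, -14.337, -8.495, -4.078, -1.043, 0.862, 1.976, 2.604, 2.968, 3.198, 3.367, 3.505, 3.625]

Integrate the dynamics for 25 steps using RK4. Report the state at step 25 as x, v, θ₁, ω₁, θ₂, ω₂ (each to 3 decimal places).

Answer: x=-0.351, v=-1.122, θ₁=0.033, ω₁=0.527, θ₂=-0.011, ω₂=0.334

Derivation:
apply F[0]=+15.000 → step 1: x=0.003, v=0.263, θ₁=-0.127, ω₁=-0.397, θ₂=-0.125, ω₂=-0.000
apply F[1]=+15.000 → step 2: x=0.011, v=0.527, θ₁=-0.139, ω₁=-0.796, θ₂=-0.125, ω₂=0.002
apply F[2]=+3.379 → step 3: x=0.022, v=0.609, θ₁=-0.156, ω₁=-0.951, θ₂=-0.125, ω₂=0.008
apply F[3]=-7.299 → step 4: x=0.033, v=0.525, θ₁=-0.175, ω₁=-0.886, θ₂=-0.125, ω₂=0.020
apply F[4]=-13.088 → step 5: x=0.042, v=0.356, θ₁=-0.191, ω₁=-0.712, θ₂=-0.124, ω₂=0.040
apply F[5]=-15.000 → step 6: x=0.047, v=0.161, θ₁=-0.203, ω₁=-0.510, θ₂=-0.123, ω₂=0.066
apply F[6]=-15.000 → step 7: x=0.049, v=-0.030, θ₁=-0.211, ω₁=-0.317, θ₂=-0.121, ω₂=0.096
apply F[7]=-15.000 → step 8: x=0.046, v=-0.220, θ₁=-0.216, ω₁=-0.131, θ₂=-0.119, ω₂=0.130
apply F[8]=-15.000 → step 9: x=0.040, v=-0.409, θ₁=-0.216, ω₁=0.054, θ₂=-0.116, ω₂=0.166
apply F[9]=-15.000 → step 10: x=0.030, v=-0.598, θ₁=-0.213, ω₁=0.238, θ₂=-0.113, ω₂=0.202
apply F[10]=-15.000 → step 11: x=0.016, v=-0.788, θ₁=-0.207, ω₁=0.427, θ₂=-0.108, ω₂=0.238
apply F[11]=-15.000 → step 12: x=-0.002, v=-0.982, θ₁=-0.196, ω₁=0.622, θ₂=-0.103, ω₂=0.272
apply F[12]=-15.000 → step 13: x=-0.024, v=-1.179, θ₁=-0.182, ω₁=0.829, θ₂=-0.097, ω₂=0.303
apply F[13]=-14.337 → step 14: x=-0.049, v=-1.371, θ₁=-0.163, ω₁=1.034, θ₂=-0.091, ω₂=0.329
apply F[14]=-8.495 → step 15: x=-0.077, v=-1.477, θ₁=-0.142, ω₁=1.131, θ₂=-0.084, ω₂=0.349
apply F[15]=-4.078 → step 16: x=-0.107, v=-1.517, θ₁=-0.119, ω₁=1.146, θ₂=-0.077, ω₂=0.363
apply F[16]=-1.043 → step 17: x=-0.138, v=-1.514, θ₁=-0.096, ω₁=1.109, θ₂=-0.070, ω₂=0.373
apply F[17]=+0.862 → step 18: x=-0.168, v=-1.484, θ₁=-0.075, ω₁=1.042, θ₂=-0.062, ω₂=0.378
apply F[18]=+1.976 → step 19: x=-0.197, v=-1.440, θ₁=-0.055, ω₁=0.962, θ₂=-0.055, ω₂=0.380
apply F[19]=+2.604 → step 20: x=-0.225, v=-1.389, θ₁=-0.036, ω₁=0.880, θ₂=-0.047, ω₂=0.378
apply F[20]=+2.968 → step 21: x=-0.252, v=-1.336, θ₁=-0.020, ω₁=0.800, θ₂=-0.039, ω₂=0.374
apply F[21]=+3.198 → step 22: x=-0.279, v=-1.282, θ₁=-0.004, ω₁=0.724, θ₂=-0.032, ω₂=0.367
apply F[22]=+3.367 → step 23: x=-0.304, v=-1.228, θ₁=0.009, ω₁=0.654, θ₂=-0.025, ω₂=0.358
apply F[23]=+3.505 → step 24: x=-0.328, v=-1.175, θ₁=0.022, ω₁=0.588, θ₂=-0.018, ω₂=0.347
apply F[24]=+3.625 → step 25: x=-0.351, v=-1.122, θ₁=0.033, ω₁=0.527, θ₂=-0.011, ω₂=0.334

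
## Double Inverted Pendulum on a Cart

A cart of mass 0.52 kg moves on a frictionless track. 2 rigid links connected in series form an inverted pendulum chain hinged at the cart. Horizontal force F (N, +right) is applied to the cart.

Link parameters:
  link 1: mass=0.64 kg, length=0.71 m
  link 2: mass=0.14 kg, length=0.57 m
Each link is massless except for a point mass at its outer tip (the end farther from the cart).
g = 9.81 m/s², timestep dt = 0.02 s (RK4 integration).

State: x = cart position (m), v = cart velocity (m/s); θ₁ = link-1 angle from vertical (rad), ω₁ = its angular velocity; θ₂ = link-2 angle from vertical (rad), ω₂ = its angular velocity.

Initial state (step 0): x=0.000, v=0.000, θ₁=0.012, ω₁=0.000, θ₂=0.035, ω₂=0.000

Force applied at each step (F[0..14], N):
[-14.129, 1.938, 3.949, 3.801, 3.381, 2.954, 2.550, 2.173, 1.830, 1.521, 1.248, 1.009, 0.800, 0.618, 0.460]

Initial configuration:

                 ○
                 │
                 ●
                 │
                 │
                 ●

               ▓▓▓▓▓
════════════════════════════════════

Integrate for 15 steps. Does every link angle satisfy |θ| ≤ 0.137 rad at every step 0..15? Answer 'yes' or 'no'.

apply F[0]=-14.129 → step 1: x=-0.005, v=-0.547, θ₁=0.020, ω₁=0.774, θ₂=0.035, ω₂=0.008
apply F[1]=+1.938 → step 2: x=-0.016, v=-0.481, θ₁=0.034, ω₁=0.687, θ₂=0.035, ω₂=0.011
apply F[2]=+3.949 → step 3: x=-0.024, v=-0.341, θ₁=0.046, ω₁=0.501, θ₂=0.036, ω₂=0.009
apply F[3]=+3.801 → step 4: x=-0.029, v=-0.210, θ₁=0.055, ω₁=0.332, θ₂=0.036, ω₂=0.003
apply F[4]=+3.381 → step 5: x=-0.033, v=-0.097, θ₁=0.060, ω₁=0.191, θ₂=0.036, ω₂=-0.007
apply F[5]=+2.954 → step 6: x=-0.034, v=-0.002, θ₁=0.062, ω₁=0.076, θ₂=0.035, ω₂=-0.018
apply F[6]=+2.550 → step 7: x=-0.033, v=0.077, θ₁=0.063, ω₁=-0.017, θ₂=0.035, ω₂=-0.030
apply F[7]=+2.173 → step 8: x=-0.031, v=0.142, θ₁=0.062, ω₁=-0.089, θ₂=0.034, ω₂=-0.042
apply F[8]=+1.830 → step 9: x=-0.027, v=0.194, θ₁=0.060, ω₁=-0.144, θ₂=0.033, ω₂=-0.053
apply F[9]=+1.521 → step 10: x=-0.023, v=0.236, θ₁=0.056, ω₁=-0.184, θ₂=0.032, ω₂=-0.064
apply F[10]=+1.248 → step 11: x=-0.018, v=0.268, θ₁=0.052, ω₁=-0.213, θ₂=0.031, ω₂=-0.074
apply F[11]=+1.009 → step 12: x=-0.012, v=0.292, θ₁=0.048, ω₁=-0.231, θ₂=0.029, ω₂=-0.082
apply F[12]=+0.800 → step 13: x=-0.006, v=0.309, θ₁=0.043, ω₁=-0.242, θ₂=0.027, ω₂=-0.089
apply F[13]=+0.618 → step 14: x=0.000, v=0.321, θ₁=0.038, ω₁=-0.247, θ₂=0.026, ω₂=-0.095
apply F[14]=+0.460 → step 15: x=0.007, v=0.328, θ₁=0.033, ω₁=-0.246, θ₂=0.024, ω₂=-0.100
Max |angle| over trajectory = 0.063 rad; bound = 0.137 → within bound.

Answer: yes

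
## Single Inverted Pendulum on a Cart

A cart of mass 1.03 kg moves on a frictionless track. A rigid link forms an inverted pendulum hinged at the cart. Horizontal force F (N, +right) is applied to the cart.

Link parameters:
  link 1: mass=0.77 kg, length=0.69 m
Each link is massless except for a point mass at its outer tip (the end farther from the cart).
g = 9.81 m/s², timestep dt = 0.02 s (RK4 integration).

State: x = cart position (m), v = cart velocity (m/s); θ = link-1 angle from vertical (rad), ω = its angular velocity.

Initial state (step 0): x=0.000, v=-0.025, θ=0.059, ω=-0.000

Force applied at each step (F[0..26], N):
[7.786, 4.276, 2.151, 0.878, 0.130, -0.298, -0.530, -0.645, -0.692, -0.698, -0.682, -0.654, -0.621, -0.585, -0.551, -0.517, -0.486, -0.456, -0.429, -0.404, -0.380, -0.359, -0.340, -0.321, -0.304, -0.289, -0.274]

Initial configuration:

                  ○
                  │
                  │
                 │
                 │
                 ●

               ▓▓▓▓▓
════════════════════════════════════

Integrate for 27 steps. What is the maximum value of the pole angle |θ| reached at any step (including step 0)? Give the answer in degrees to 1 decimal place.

apply F[0]=+7.786 → step 1: x=0.001, v=0.117, θ=0.057, ω=-0.189
apply F[1]=+4.276 → step 2: x=0.004, v=0.192, θ=0.052, ω=-0.282
apply F[2]=+2.151 → step 3: x=0.008, v=0.227, θ=0.046, ω=-0.318
apply F[3]=+0.878 → step 4: x=0.013, v=0.237, θ=0.040, ω=-0.321
apply F[4]=+0.130 → step 5: x=0.018, v=0.235, θ=0.034, ω=-0.307
apply F[5]=-0.298 → step 6: x=0.022, v=0.224, θ=0.028, ω=-0.283
apply F[6]=-0.530 → step 7: x=0.026, v=0.210, θ=0.022, ω=-0.256
apply F[7]=-0.645 → step 8: x=0.031, v=0.195, θ=0.018, ω=-0.228
apply F[8]=-0.692 → step 9: x=0.034, v=0.179, θ=0.013, ω=-0.200
apply F[9]=-0.698 → step 10: x=0.038, v=0.164, θ=0.010, ω=-0.175
apply F[10]=-0.682 → step 11: x=0.041, v=0.150, θ=0.006, ω=-0.152
apply F[11]=-0.654 → step 12: x=0.044, v=0.136, θ=0.004, ω=-0.131
apply F[12]=-0.621 → step 13: x=0.046, v=0.124, θ=0.001, ω=-0.112
apply F[13]=-0.585 → step 14: x=0.049, v=0.112, θ=-0.001, ω=-0.096
apply F[14]=-0.551 → step 15: x=0.051, v=0.102, θ=-0.003, ω=-0.081
apply F[15]=-0.517 → step 16: x=0.053, v=0.092, θ=-0.004, ω=-0.069
apply F[16]=-0.486 → step 17: x=0.055, v=0.084, θ=-0.006, ω=-0.057
apply F[17]=-0.456 → step 18: x=0.056, v=0.076, θ=-0.007, ω=-0.048
apply F[18]=-0.429 → step 19: x=0.058, v=0.068, θ=-0.007, ω=-0.039
apply F[19]=-0.404 → step 20: x=0.059, v=0.062, θ=-0.008, ω=-0.032
apply F[20]=-0.380 → step 21: x=0.060, v=0.056, θ=-0.009, ω=-0.025
apply F[21]=-0.359 → step 22: x=0.061, v=0.050, θ=-0.009, ω=-0.019
apply F[22]=-0.340 → step 23: x=0.062, v=0.045, θ=-0.009, ω=-0.014
apply F[23]=-0.321 → step 24: x=0.063, v=0.040, θ=-0.010, ω=-0.010
apply F[24]=-0.304 → step 25: x=0.064, v=0.035, θ=-0.010, ω=-0.006
apply F[25]=-0.289 → step 26: x=0.064, v=0.031, θ=-0.010, ω=-0.003
apply F[26]=-0.274 → step 27: x=0.065, v=0.027, θ=-0.010, ω=-0.001
Max |angle| over trajectory = 0.059 rad = 3.4°.

Answer: 3.4°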